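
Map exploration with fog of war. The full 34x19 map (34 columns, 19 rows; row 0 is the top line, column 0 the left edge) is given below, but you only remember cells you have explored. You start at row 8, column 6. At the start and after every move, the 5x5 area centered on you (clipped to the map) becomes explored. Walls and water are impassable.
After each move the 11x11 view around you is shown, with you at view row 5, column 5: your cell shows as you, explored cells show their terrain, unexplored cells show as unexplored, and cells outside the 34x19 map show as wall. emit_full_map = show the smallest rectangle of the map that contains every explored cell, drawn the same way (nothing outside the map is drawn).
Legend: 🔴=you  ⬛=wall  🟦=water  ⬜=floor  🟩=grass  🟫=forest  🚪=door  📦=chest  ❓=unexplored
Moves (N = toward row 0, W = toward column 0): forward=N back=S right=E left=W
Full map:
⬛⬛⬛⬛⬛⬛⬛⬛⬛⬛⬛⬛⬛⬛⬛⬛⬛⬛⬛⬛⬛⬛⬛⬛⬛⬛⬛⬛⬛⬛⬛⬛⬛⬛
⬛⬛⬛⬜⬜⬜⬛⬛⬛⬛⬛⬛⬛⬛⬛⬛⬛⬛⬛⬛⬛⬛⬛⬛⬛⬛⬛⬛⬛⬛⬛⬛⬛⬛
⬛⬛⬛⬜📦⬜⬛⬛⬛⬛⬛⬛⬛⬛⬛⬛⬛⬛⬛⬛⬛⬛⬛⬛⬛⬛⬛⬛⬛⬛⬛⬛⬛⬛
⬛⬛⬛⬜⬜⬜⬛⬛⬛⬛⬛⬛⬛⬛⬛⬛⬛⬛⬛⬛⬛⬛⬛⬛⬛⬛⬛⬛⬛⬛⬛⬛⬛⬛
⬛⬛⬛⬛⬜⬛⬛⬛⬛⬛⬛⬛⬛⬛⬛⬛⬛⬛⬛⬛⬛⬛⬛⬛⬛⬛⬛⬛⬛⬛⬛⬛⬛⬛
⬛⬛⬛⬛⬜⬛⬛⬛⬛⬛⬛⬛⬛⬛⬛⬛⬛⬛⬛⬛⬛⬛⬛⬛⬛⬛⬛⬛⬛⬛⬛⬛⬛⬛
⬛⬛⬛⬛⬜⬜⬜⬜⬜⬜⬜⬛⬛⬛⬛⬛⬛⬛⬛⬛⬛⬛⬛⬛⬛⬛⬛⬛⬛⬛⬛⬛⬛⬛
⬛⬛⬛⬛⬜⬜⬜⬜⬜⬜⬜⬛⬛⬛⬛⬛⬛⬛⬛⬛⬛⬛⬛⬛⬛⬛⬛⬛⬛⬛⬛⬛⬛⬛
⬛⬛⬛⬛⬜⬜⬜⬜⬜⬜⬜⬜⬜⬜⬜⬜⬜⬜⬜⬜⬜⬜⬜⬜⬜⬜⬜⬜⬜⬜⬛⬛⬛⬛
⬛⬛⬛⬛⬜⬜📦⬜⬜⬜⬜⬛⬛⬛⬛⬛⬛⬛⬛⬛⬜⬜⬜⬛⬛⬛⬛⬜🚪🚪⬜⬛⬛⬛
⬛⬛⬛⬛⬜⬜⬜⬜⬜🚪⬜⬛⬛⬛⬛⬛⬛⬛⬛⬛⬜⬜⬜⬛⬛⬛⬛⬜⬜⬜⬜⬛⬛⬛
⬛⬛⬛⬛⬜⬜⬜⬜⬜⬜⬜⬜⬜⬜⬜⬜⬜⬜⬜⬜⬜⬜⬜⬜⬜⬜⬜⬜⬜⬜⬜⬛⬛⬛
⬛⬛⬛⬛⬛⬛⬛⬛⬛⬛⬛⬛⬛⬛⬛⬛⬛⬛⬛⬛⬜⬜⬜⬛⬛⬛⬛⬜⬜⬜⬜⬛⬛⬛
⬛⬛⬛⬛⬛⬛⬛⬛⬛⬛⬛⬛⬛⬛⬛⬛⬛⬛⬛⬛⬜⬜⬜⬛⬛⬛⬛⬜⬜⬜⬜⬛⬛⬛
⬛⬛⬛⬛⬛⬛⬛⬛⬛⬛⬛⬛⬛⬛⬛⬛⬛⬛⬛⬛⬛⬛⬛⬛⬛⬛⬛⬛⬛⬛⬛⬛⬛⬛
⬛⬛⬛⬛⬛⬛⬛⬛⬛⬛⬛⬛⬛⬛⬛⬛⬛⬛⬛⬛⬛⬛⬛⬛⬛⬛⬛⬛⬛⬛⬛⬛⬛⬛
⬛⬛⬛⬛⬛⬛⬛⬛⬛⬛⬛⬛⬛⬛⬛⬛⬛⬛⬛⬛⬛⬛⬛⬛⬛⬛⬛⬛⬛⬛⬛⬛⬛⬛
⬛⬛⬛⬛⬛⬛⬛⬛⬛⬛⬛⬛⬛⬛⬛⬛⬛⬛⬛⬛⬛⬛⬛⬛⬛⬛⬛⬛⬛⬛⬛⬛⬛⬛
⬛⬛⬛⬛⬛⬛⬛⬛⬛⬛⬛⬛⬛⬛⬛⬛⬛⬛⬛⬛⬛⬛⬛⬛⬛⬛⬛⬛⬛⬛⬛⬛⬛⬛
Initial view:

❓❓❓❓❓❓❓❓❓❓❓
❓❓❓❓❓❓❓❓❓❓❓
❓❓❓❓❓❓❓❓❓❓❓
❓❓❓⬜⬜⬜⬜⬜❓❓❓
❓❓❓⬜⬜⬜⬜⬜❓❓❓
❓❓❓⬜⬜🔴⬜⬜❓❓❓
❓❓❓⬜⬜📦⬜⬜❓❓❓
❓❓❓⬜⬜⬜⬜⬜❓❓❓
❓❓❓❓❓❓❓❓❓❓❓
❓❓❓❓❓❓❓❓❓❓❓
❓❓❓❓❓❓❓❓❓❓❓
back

❓❓❓❓❓❓❓❓❓❓❓
❓❓❓❓❓❓❓❓❓❓❓
❓❓❓⬜⬜⬜⬜⬜❓❓❓
❓❓❓⬜⬜⬜⬜⬜❓❓❓
❓❓❓⬜⬜⬜⬜⬜❓❓❓
❓❓❓⬜⬜🔴⬜⬜❓❓❓
❓❓❓⬜⬜⬜⬜⬜❓❓❓
❓❓❓⬜⬜⬜⬜⬜❓❓❓
❓❓❓❓❓❓❓❓❓❓❓
❓❓❓❓❓❓❓❓❓❓❓
❓❓❓❓❓❓❓❓❓❓❓

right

❓❓❓❓❓❓❓❓❓❓❓
❓❓❓❓❓❓❓❓❓❓❓
❓❓⬜⬜⬜⬜⬜❓❓❓❓
❓❓⬜⬜⬜⬜⬜⬜❓❓❓
❓❓⬜⬜⬜⬜⬜⬜❓❓❓
❓❓⬜⬜📦🔴⬜⬜❓❓❓
❓❓⬜⬜⬜⬜⬜🚪❓❓❓
❓❓⬜⬜⬜⬜⬜⬜❓❓❓
❓❓❓❓❓❓❓❓❓❓❓
❓❓❓❓❓❓❓❓❓❓❓
❓❓❓❓❓❓❓❓❓❓❓

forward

❓❓❓❓❓❓❓❓❓❓❓
❓❓❓❓❓❓❓❓❓❓❓
❓❓❓❓❓❓❓❓❓❓❓
❓❓⬜⬜⬜⬜⬜⬜❓❓❓
❓❓⬜⬜⬜⬜⬜⬜❓❓❓
❓❓⬜⬜⬜🔴⬜⬜❓❓❓
❓❓⬜⬜📦⬜⬜⬜❓❓❓
❓❓⬜⬜⬜⬜⬜🚪❓❓❓
❓❓⬜⬜⬜⬜⬜⬜❓❓❓
❓❓❓❓❓❓❓❓❓❓❓
❓❓❓❓❓❓❓❓❓❓❓

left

❓❓❓❓❓❓❓❓❓❓❓
❓❓❓❓❓❓❓❓❓❓❓
❓❓❓❓❓❓❓❓❓❓❓
❓❓❓⬜⬜⬜⬜⬜⬜❓❓
❓❓❓⬜⬜⬜⬜⬜⬜❓❓
❓❓❓⬜⬜🔴⬜⬜⬜❓❓
❓❓❓⬜⬜📦⬜⬜⬜❓❓
❓❓❓⬜⬜⬜⬜⬜🚪❓❓
❓❓❓⬜⬜⬜⬜⬜⬜❓❓
❓❓❓❓❓❓❓❓❓❓❓
❓❓❓❓❓❓❓❓❓❓❓

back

❓❓❓❓❓❓❓❓❓❓❓
❓❓❓❓❓❓❓❓❓❓❓
❓❓❓⬜⬜⬜⬜⬜⬜❓❓
❓❓❓⬜⬜⬜⬜⬜⬜❓❓
❓❓❓⬜⬜⬜⬜⬜⬜❓❓
❓❓❓⬜⬜🔴⬜⬜⬜❓❓
❓❓❓⬜⬜⬜⬜⬜🚪❓❓
❓❓❓⬜⬜⬜⬜⬜⬜❓❓
❓❓❓❓❓❓❓❓❓❓❓
❓❓❓❓❓❓❓❓❓❓❓
❓❓❓❓❓❓❓❓❓❓❓

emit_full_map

⬜⬜⬜⬜⬜⬜
⬜⬜⬜⬜⬜⬜
⬜⬜⬜⬜⬜⬜
⬜⬜🔴⬜⬜⬜
⬜⬜⬜⬜⬜🚪
⬜⬜⬜⬜⬜⬜

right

❓❓❓❓❓❓❓❓❓❓❓
❓❓❓❓❓❓❓❓❓❓❓
❓❓⬜⬜⬜⬜⬜⬜❓❓❓
❓❓⬜⬜⬜⬜⬜⬜❓❓❓
❓❓⬜⬜⬜⬜⬜⬜❓❓❓
❓❓⬜⬜📦🔴⬜⬜❓❓❓
❓❓⬜⬜⬜⬜⬜🚪❓❓❓
❓❓⬜⬜⬜⬜⬜⬜❓❓❓
❓❓❓❓❓❓❓❓❓❓❓
❓❓❓❓❓❓❓❓❓❓❓
❓❓❓❓❓❓❓❓❓❓❓

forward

❓❓❓❓❓❓❓❓❓❓❓
❓❓❓❓❓❓❓❓❓❓❓
❓❓❓❓❓❓❓❓❓❓❓
❓❓⬜⬜⬜⬜⬜⬜❓❓❓
❓❓⬜⬜⬜⬜⬜⬜❓❓❓
❓❓⬜⬜⬜🔴⬜⬜❓❓❓
❓❓⬜⬜📦⬜⬜⬜❓❓❓
❓❓⬜⬜⬜⬜⬜🚪❓❓❓
❓❓⬜⬜⬜⬜⬜⬜❓❓❓
❓❓❓❓❓❓❓❓❓❓❓
❓❓❓❓❓❓❓❓❓❓❓

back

❓❓❓❓❓❓❓❓❓❓❓
❓❓❓❓❓❓❓❓❓❓❓
❓❓⬜⬜⬜⬜⬜⬜❓❓❓
❓❓⬜⬜⬜⬜⬜⬜❓❓❓
❓❓⬜⬜⬜⬜⬜⬜❓❓❓
❓❓⬜⬜📦🔴⬜⬜❓❓❓
❓❓⬜⬜⬜⬜⬜🚪❓❓❓
❓❓⬜⬜⬜⬜⬜⬜❓❓❓
❓❓❓❓❓❓❓❓❓❓❓
❓❓❓❓❓❓❓❓❓❓❓
❓❓❓❓❓❓❓❓❓❓❓

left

❓❓❓❓❓❓❓❓❓❓❓
❓❓❓❓❓❓❓❓❓❓❓
❓❓❓⬜⬜⬜⬜⬜⬜❓❓
❓❓❓⬜⬜⬜⬜⬜⬜❓❓
❓❓❓⬜⬜⬜⬜⬜⬜❓❓
❓❓❓⬜⬜🔴⬜⬜⬜❓❓
❓❓❓⬜⬜⬜⬜⬜🚪❓❓
❓❓❓⬜⬜⬜⬜⬜⬜❓❓
❓❓❓❓❓❓❓❓❓❓❓
❓❓❓❓❓❓❓❓❓❓❓
❓❓❓❓❓❓❓❓❓❓❓

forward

❓❓❓❓❓❓❓❓❓❓❓
❓❓❓❓❓❓❓❓❓❓❓
❓❓❓❓❓❓❓❓❓❓❓
❓❓❓⬜⬜⬜⬜⬜⬜❓❓
❓❓❓⬜⬜⬜⬜⬜⬜❓❓
❓❓❓⬜⬜🔴⬜⬜⬜❓❓
❓❓❓⬜⬜📦⬜⬜⬜❓❓
❓❓❓⬜⬜⬜⬜⬜🚪❓❓
❓❓❓⬜⬜⬜⬜⬜⬜❓❓
❓❓❓❓❓❓❓❓❓❓❓
❓❓❓❓❓❓❓❓❓❓❓

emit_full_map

⬜⬜⬜⬜⬜⬜
⬜⬜⬜⬜⬜⬜
⬜⬜🔴⬜⬜⬜
⬜⬜📦⬜⬜⬜
⬜⬜⬜⬜⬜🚪
⬜⬜⬜⬜⬜⬜

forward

❓❓❓❓❓❓❓❓❓❓❓
❓❓❓❓❓❓❓❓❓❓❓
❓❓❓❓❓❓❓❓❓❓❓
❓❓❓⬜⬛⬛⬛⬛❓❓❓
❓❓❓⬜⬜⬜⬜⬜⬜❓❓
❓❓❓⬜⬜🔴⬜⬜⬜❓❓
❓❓❓⬜⬜⬜⬜⬜⬜❓❓
❓❓❓⬜⬜📦⬜⬜⬜❓❓
❓❓❓⬜⬜⬜⬜⬜🚪❓❓
❓❓❓⬜⬜⬜⬜⬜⬜❓❓
❓❓❓❓❓❓❓❓❓❓❓

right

❓❓❓❓❓❓❓❓❓❓❓
❓❓❓❓❓❓❓❓❓❓❓
❓❓❓❓❓❓❓❓❓❓❓
❓❓⬜⬛⬛⬛⬛⬛❓❓❓
❓❓⬜⬜⬜⬜⬜⬜❓❓❓
❓❓⬜⬜⬜🔴⬜⬜❓❓❓
❓❓⬜⬜⬜⬜⬜⬜❓❓❓
❓❓⬜⬜📦⬜⬜⬜❓❓❓
❓❓⬜⬜⬜⬜⬜🚪❓❓❓
❓❓⬜⬜⬜⬜⬜⬜❓❓❓
❓❓❓❓❓❓❓❓❓❓❓

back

❓❓❓❓❓❓❓❓❓❓❓
❓❓❓❓❓❓❓❓❓❓❓
❓❓⬜⬛⬛⬛⬛⬛❓❓❓
❓❓⬜⬜⬜⬜⬜⬜❓❓❓
❓❓⬜⬜⬜⬜⬜⬜❓❓❓
❓❓⬜⬜⬜🔴⬜⬜❓❓❓
❓❓⬜⬜📦⬜⬜⬜❓❓❓
❓❓⬜⬜⬜⬜⬜🚪❓❓❓
❓❓⬜⬜⬜⬜⬜⬜❓❓❓
❓❓❓❓❓❓❓❓❓❓❓
❓❓❓❓❓❓❓❓❓❓❓

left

❓❓❓❓❓❓❓❓❓❓❓
❓❓❓❓❓❓❓❓❓❓❓
❓❓❓⬜⬛⬛⬛⬛⬛❓❓
❓❓❓⬜⬜⬜⬜⬜⬜❓❓
❓❓❓⬜⬜⬜⬜⬜⬜❓❓
❓❓❓⬜⬜🔴⬜⬜⬜❓❓
❓❓❓⬜⬜📦⬜⬜⬜❓❓
❓❓❓⬜⬜⬜⬜⬜🚪❓❓
❓❓❓⬜⬜⬜⬜⬜⬜❓❓
❓❓❓❓❓❓❓❓❓❓❓
❓❓❓❓❓❓❓❓❓❓❓

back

❓❓❓❓❓❓❓❓❓❓❓
❓❓❓⬜⬛⬛⬛⬛⬛❓❓
❓❓❓⬜⬜⬜⬜⬜⬜❓❓
❓❓❓⬜⬜⬜⬜⬜⬜❓❓
❓❓❓⬜⬜⬜⬜⬜⬜❓❓
❓❓❓⬜⬜🔴⬜⬜⬜❓❓
❓❓❓⬜⬜⬜⬜⬜🚪❓❓
❓❓❓⬜⬜⬜⬜⬜⬜❓❓
❓❓❓❓❓❓❓❓❓❓❓
❓❓❓❓❓❓❓❓❓❓❓
❓❓❓❓❓❓❓❓❓❓❓

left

❓❓❓❓❓❓❓❓❓❓❓
❓❓❓❓⬜⬛⬛⬛⬛⬛❓
❓❓❓❓⬜⬜⬜⬜⬜⬜❓
❓❓❓⬛⬜⬜⬜⬜⬜⬜❓
❓❓❓⬛⬜⬜⬜⬜⬜⬜❓
❓❓❓⬛⬜🔴📦⬜⬜⬜❓
❓❓❓⬛⬜⬜⬜⬜⬜🚪❓
❓❓❓⬛⬜⬜⬜⬜⬜⬜❓
❓❓❓❓❓❓❓❓❓❓❓
❓❓❓❓❓❓❓❓❓❓❓
❓❓❓❓❓❓❓❓❓❓❓

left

⬛❓❓❓❓❓❓❓❓❓❓
⬛❓❓❓❓⬜⬛⬛⬛⬛⬛
⬛❓❓❓❓⬜⬜⬜⬜⬜⬜
⬛❓❓⬛⬛⬜⬜⬜⬜⬜⬜
⬛❓❓⬛⬛⬜⬜⬜⬜⬜⬜
⬛❓❓⬛⬛🔴⬜📦⬜⬜⬜
⬛❓❓⬛⬛⬜⬜⬜⬜⬜🚪
⬛❓❓⬛⬛⬜⬜⬜⬜⬜⬜
⬛❓❓❓❓❓❓❓❓❓❓
⬛❓❓❓❓❓❓❓❓❓❓
⬛❓❓❓❓❓❓❓❓❓❓

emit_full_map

❓❓⬜⬛⬛⬛⬛⬛
❓❓⬜⬜⬜⬜⬜⬜
⬛⬛⬜⬜⬜⬜⬜⬜
⬛⬛⬜⬜⬜⬜⬜⬜
⬛⬛🔴⬜📦⬜⬜⬜
⬛⬛⬜⬜⬜⬜⬜🚪
⬛⬛⬜⬜⬜⬜⬜⬜

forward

⬛❓❓❓❓❓❓❓❓❓❓
⬛❓❓❓❓❓❓❓❓❓❓
⬛❓❓❓❓⬜⬛⬛⬛⬛⬛
⬛❓❓⬛⬛⬜⬜⬜⬜⬜⬜
⬛❓❓⬛⬛⬜⬜⬜⬜⬜⬜
⬛❓❓⬛⬛🔴⬜⬜⬜⬜⬜
⬛❓❓⬛⬛⬜⬜📦⬜⬜⬜
⬛❓❓⬛⬛⬜⬜⬜⬜⬜🚪
⬛❓❓⬛⬛⬜⬜⬜⬜⬜⬜
⬛❓❓❓❓❓❓❓❓❓❓
⬛❓❓❓❓❓❓❓❓❓❓

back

⬛❓❓❓❓❓❓❓❓❓❓
⬛❓❓❓❓⬜⬛⬛⬛⬛⬛
⬛❓❓⬛⬛⬜⬜⬜⬜⬜⬜
⬛❓❓⬛⬛⬜⬜⬜⬜⬜⬜
⬛❓❓⬛⬛⬜⬜⬜⬜⬜⬜
⬛❓❓⬛⬛🔴⬜📦⬜⬜⬜
⬛❓❓⬛⬛⬜⬜⬜⬜⬜🚪
⬛❓❓⬛⬛⬜⬜⬜⬜⬜⬜
⬛❓❓❓❓❓❓❓❓❓❓
⬛❓❓❓❓❓❓❓❓❓❓
⬛❓❓❓❓❓❓❓❓❓❓

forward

⬛❓❓❓❓❓❓❓❓❓❓
⬛❓❓❓❓❓❓❓❓❓❓
⬛❓❓❓❓⬜⬛⬛⬛⬛⬛
⬛❓❓⬛⬛⬜⬜⬜⬜⬜⬜
⬛❓❓⬛⬛⬜⬜⬜⬜⬜⬜
⬛❓❓⬛⬛🔴⬜⬜⬜⬜⬜
⬛❓❓⬛⬛⬜⬜📦⬜⬜⬜
⬛❓❓⬛⬛⬜⬜⬜⬜⬜🚪
⬛❓❓⬛⬛⬜⬜⬜⬜⬜⬜
⬛❓❓❓❓❓❓❓❓❓❓
⬛❓❓❓❓❓❓❓❓❓❓

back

⬛❓❓❓❓❓❓❓❓❓❓
⬛❓❓❓❓⬜⬛⬛⬛⬛⬛
⬛❓❓⬛⬛⬜⬜⬜⬜⬜⬜
⬛❓❓⬛⬛⬜⬜⬜⬜⬜⬜
⬛❓❓⬛⬛⬜⬜⬜⬜⬜⬜
⬛❓❓⬛⬛🔴⬜📦⬜⬜⬜
⬛❓❓⬛⬛⬜⬜⬜⬜⬜🚪
⬛❓❓⬛⬛⬜⬜⬜⬜⬜⬜
⬛❓❓❓❓❓❓❓❓❓❓
⬛❓❓❓❓❓❓❓❓❓❓
⬛❓❓❓❓❓❓❓❓❓❓

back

⬛❓❓❓❓⬜⬛⬛⬛⬛⬛
⬛❓❓⬛⬛⬜⬜⬜⬜⬜⬜
⬛❓❓⬛⬛⬜⬜⬜⬜⬜⬜
⬛❓❓⬛⬛⬜⬜⬜⬜⬜⬜
⬛❓❓⬛⬛⬜⬜📦⬜⬜⬜
⬛❓❓⬛⬛🔴⬜⬜⬜⬜🚪
⬛❓❓⬛⬛⬜⬜⬜⬜⬜⬜
⬛❓❓⬛⬛⬛⬛⬛❓❓❓
⬛❓❓❓❓❓❓❓❓❓❓
⬛❓❓❓❓❓❓❓❓❓❓
⬛❓❓❓❓❓❓❓❓❓❓

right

❓❓❓❓⬜⬛⬛⬛⬛⬛❓
❓❓⬛⬛⬜⬜⬜⬜⬜⬜❓
❓❓⬛⬛⬜⬜⬜⬜⬜⬜❓
❓❓⬛⬛⬜⬜⬜⬜⬜⬜❓
❓❓⬛⬛⬜⬜📦⬜⬜⬜❓
❓❓⬛⬛⬜🔴⬜⬜⬜🚪❓
❓❓⬛⬛⬜⬜⬜⬜⬜⬜❓
❓❓⬛⬛⬛⬛⬛⬛❓❓❓
❓❓❓❓❓❓❓❓❓❓❓
❓❓❓❓❓❓❓❓❓❓❓
❓❓❓❓❓❓❓❓❓❓❓

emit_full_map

❓❓⬜⬛⬛⬛⬛⬛
⬛⬛⬜⬜⬜⬜⬜⬜
⬛⬛⬜⬜⬜⬜⬜⬜
⬛⬛⬜⬜⬜⬜⬜⬜
⬛⬛⬜⬜📦⬜⬜⬜
⬛⬛⬜🔴⬜⬜⬜🚪
⬛⬛⬜⬜⬜⬜⬜⬜
⬛⬛⬛⬛⬛⬛❓❓

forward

❓❓❓❓❓❓❓❓❓❓❓
❓❓❓❓⬜⬛⬛⬛⬛⬛❓
❓❓⬛⬛⬜⬜⬜⬜⬜⬜❓
❓❓⬛⬛⬜⬜⬜⬜⬜⬜❓
❓❓⬛⬛⬜⬜⬜⬜⬜⬜❓
❓❓⬛⬛⬜🔴📦⬜⬜⬜❓
❓❓⬛⬛⬜⬜⬜⬜⬜🚪❓
❓❓⬛⬛⬜⬜⬜⬜⬜⬜❓
❓❓⬛⬛⬛⬛⬛⬛❓❓❓
❓❓❓❓❓❓❓❓❓❓❓
❓❓❓❓❓❓❓❓❓❓❓

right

❓❓❓❓❓❓❓❓❓❓❓
❓❓❓⬜⬛⬛⬛⬛⬛❓❓
❓⬛⬛⬜⬜⬜⬜⬜⬜❓❓
❓⬛⬛⬜⬜⬜⬜⬜⬜❓❓
❓⬛⬛⬜⬜⬜⬜⬜⬜❓❓
❓⬛⬛⬜⬜🔴⬜⬜⬜❓❓
❓⬛⬛⬜⬜⬜⬜⬜🚪❓❓
❓⬛⬛⬜⬜⬜⬜⬜⬜❓❓
❓⬛⬛⬛⬛⬛⬛❓❓❓❓
❓❓❓❓❓❓❓❓❓❓❓
❓❓❓❓❓❓❓❓❓❓❓

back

❓❓❓⬜⬛⬛⬛⬛⬛❓❓
❓⬛⬛⬜⬜⬜⬜⬜⬜❓❓
❓⬛⬛⬜⬜⬜⬜⬜⬜❓❓
❓⬛⬛⬜⬜⬜⬜⬜⬜❓❓
❓⬛⬛⬜⬜📦⬜⬜⬜❓❓
❓⬛⬛⬜⬜🔴⬜⬜🚪❓❓
❓⬛⬛⬜⬜⬜⬜⬜⬜❓❓
❓⬛⬛⬛⬛⬛⬛⬛❓❓❓
❓❓❓❓❓❓❓❓❓❓❓
❓❓❓❓❓❓❓❓❓❓❓
❓❓❓❓❓❓❓❓❓❓❓

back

❓⬛⬛⬜⬜⬜⬜⬜⬜❓❓
❓⬛⬛⬜⬜⬜⬜⬜⬜❓❓
❓⬛⬛⬜⬜⬜⬜⬜⬜❓❓
❓⬛⬛⬜⬜📦⬜⬜⬜❓❓
❓⬛⬛⬜⬜⬜⬜⬜🚪❓❓
❓⬛⬛⬜⬜🔴⬜⬜⬜❓❓
❓⬛⬛⬛⬛⬛⬛⬛❓❓❓
❓❓❓⬛⬛⬛⬛⬛❓❓❓
❓❓❓❓❓❓❓❓❓❓❓
❓❓❓❓❓❓❓❓❓❓❓
❓❓❓❓❓❓❓❓❓❓❓

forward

❓❓❓⬜⬛⬛⬛⬛⬛❓❓
❓⬛⬛⬜⬜⬜⬜⬜⬜❓❓
❓⬛⬛⬜⬜⬜⬜⬜⬜❓❓
❓⬛⬛⬜⬜⬜⬜⬜⬜❓❓
❓⬛⬛⬜⬜📦⬜⬜⬜❓❓
❓⬛⬛⬜⬜🔴⬜⬜🚪❓❓
❓⬛⬛⬜⬜⬜⬜⬜⬜❓❓
❓⬛⬛⬛⬛⬛⬛⬛❓❓❓
❓❓❓⬛⬛⬛⬛⬛❓❓❓
❓❓❓❓❓❓❓❓❓❓❓
❓❓❓❓❓❓❓❓❓❓❓

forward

❓❓❓❓❓❓❓❓❓❓❓
❓❓❓⬜⬛⬛⬛⬛⬛❓❓
❓⬛⬛⬜⬜⬜⬜⬜⬜❓❓
❓⬛⬛⬜⬜⬜⬜⬜⬜❓❓
❓⬛⬛⬜⬜⬜⬜⬜⬜❓❓
❓⬛⬛⬜⬜🔴⬜⬜⬜❓❓
❓⬛⬛⬜⬜⬜⬜⬜🚪❓❓
❓⬛⬛⬜⬜⬜⬜⬜⬜❓❓
❓⬛⬛⬛⬛⬛⬛⬛❓❓❓
❓❓❓⬛⬛⬛⬛⬛❓❓❓
❓❓❓❓❓❓❓❓❓❓❓

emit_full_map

❓❓⬜⬛⬛⬛⬛⬛
⬛⬛⬜⬜⬜⬜⬜⬜
⬛⬛⬜⬜⬜⬜⬜⬜
⬛⬛⬜⬜⬜⬜⬜⬜
⬛⬛⬜⬜🔴⬜⬜⬜
⬛⬛⬜⬜⬜⬜⬜🚪
⬛⬛⬜⬜⬜⬜⬜⬜
⬛⬛⬛⬛⬛⬛⬛❓
❓❓⬛⬛⬛⬛⬛❓


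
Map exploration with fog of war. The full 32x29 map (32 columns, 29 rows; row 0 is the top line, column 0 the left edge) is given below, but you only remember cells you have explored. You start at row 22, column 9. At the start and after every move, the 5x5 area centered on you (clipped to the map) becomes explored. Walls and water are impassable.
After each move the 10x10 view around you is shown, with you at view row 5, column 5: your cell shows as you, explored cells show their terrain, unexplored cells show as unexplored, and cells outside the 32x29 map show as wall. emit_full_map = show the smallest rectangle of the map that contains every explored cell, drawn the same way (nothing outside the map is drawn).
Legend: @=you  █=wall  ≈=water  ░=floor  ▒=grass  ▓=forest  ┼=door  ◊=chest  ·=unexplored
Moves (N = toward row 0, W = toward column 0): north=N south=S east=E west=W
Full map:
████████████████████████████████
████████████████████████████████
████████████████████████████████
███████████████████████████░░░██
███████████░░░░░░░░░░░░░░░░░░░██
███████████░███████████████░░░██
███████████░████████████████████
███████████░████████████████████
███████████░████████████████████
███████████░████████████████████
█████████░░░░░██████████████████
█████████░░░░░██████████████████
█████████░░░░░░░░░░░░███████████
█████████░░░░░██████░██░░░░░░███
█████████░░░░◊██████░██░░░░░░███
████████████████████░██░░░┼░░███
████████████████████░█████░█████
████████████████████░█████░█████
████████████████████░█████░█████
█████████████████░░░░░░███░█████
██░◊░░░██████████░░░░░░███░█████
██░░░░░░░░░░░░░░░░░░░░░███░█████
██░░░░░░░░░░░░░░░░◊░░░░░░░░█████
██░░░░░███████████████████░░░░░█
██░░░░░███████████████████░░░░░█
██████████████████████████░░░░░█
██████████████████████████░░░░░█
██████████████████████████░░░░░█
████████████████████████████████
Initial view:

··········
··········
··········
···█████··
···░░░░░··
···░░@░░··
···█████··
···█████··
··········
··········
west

··········
··········
··········
···░█████·
···░░░░░░·
···░░@░░░·
···░█████·
···░█████·
··········
··········

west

··········
··········
··········
···░░█████
···░░░░░░░
···░░@░░░░
···░░█████
···░░█████
··········
··········

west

··········
··········
··········
···░░░████
···░░░░░░░
···░░@░░░░
···░░░████
···░░░████
··········
··········

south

··········
··········
···░░░████
···░░░░░░░
···░░░░░░░
···░░@████
···░░░████
···█████··
··········
··········

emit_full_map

░░░█████
░░░░░░░░
░░░░░░░░
░░@█████
░░░█████
█████···

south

··········
···░░░████
···░░░░░░░
···░░░░░░░
···░░░████
···░░@████
···█████··
···█████··
··········
··········

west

··········
····░░░███
····░░░░░░
···░░░░░░░
···░░░░███
···░░@░███
···██████·
···██████·
··········
··········

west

█·········
█····░░░██
█····░░░░░
█··░░░░░░░
█··░░░░░██
█··░░@░░██
█··███████
█··███████
█·········
█·········

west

██········
██····░░░█
██····░░░░
██·█░░░░░░
██·█░░░░░█
██·█░@░░░█
██·███████
██·███████
██········
██········

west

███·······
███····░░░
███····░░░
█████░░░░░
█████░░░░░
█████@░░░░
██████████
██████████
███·······
███·······

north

███·······
███·······
███····░░░
█████░░░░░
█████░░░░░
█████@░░░░
█████░░░░░
██████████
██████████
███·······

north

███·······
███·······
███·······
█████░◊░░░
█████░░░░░
█████@░░░░
█████░░░░░
█████░░░░░
██████████
██████████

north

███·······
███·······
███·······
████████··
█████░◊░░░
█████@░░░░
█████░░░░░
█████░░░░░
█████░░░░░
██████████

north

███·······
███·······
███·······
████████··
████████··
█████@◊░░░
█████░░░░░
█████░░░░░
█████░░░░░
█████░░░░░

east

██········
██········
██········
████████··
████████··
████░@░░░█
████░░░░░░
████░░░░░░
████░░░░░█
████░░░░░█

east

█·········
█·········
█·········
████████··
████████··
███░◊@░░██
███░░░░░░░
███░░░░░░░
███░░░░░██
███░░░░░██

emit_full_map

███████·····
███████·····
██░◊@░░█████
██░░░░░░░░░░
██░░░░░░░░░░
██░░░░░█████
██░░░░░█████
█████████···
█████████···

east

··········
··········
··········
████████··
████████··
██░◊░@░███
██░░░░░░░░
██░░░░░░░░
██░░░░░███
██░░░░░███

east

··········
··········
··········
████████··
████████··
█░◊░░@████
█░░░░░░░░░
█░░░░░░░░░
█░░░░░████
█░░░░░████

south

··········
··········
████████··
████████··
█░◊░░░████
█░░░░@░░░░
█░░░░░░░░░
█░░░░░████
█░░░░░████
████████··

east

··········
··········
███████···
████████··
░◊░░░█████
░░░░░@░░░░
░░░░░░░░░░
░░░░░█████
░░░░░█████
███████···

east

··········
··········
██████····
████████··
◊░░░█████·
░░░░░@░░░·
░░░░░░░░░·
░░░░█████·
░░░░█████·
██████····

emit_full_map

█████████···
███████████·
██░◊░░░█████
██░░░░░░@░░░
██░░░░░░░░░░
██░░░░░█████
██░░░░░█████
█████████···
█████████···


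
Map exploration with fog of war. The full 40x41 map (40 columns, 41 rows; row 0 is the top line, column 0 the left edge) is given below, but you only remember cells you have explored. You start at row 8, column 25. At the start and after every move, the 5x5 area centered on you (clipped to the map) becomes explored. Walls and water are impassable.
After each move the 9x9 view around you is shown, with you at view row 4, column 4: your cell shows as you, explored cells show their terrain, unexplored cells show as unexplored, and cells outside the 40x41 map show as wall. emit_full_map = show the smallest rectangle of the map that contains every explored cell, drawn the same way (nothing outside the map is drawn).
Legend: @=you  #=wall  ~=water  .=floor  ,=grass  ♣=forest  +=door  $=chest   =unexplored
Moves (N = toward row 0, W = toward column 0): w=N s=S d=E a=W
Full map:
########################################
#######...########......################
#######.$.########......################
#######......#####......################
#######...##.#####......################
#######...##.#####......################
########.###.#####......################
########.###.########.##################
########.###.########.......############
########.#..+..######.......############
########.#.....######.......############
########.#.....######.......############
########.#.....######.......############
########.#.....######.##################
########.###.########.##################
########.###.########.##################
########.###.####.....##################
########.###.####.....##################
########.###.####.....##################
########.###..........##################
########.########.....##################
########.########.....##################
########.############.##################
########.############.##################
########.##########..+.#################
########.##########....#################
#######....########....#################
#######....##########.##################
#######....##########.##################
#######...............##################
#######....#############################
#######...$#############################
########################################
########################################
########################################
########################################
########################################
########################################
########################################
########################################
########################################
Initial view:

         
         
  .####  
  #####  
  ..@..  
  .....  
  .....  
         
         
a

         
         
  ..#### 
  ###### 
  ..@... 
  ...... 
  ...... 
         
         

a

         
         
  ...####
  .######
  ..@....
  .......
  .......
         
         

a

         
         
  ....###
  #.#####
  #.@....
  #......
  #......
         
         

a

         
         
  .....##
  ##.####
  ##@....
  ##.....
  ##.....
         
         

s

         
  .....##
  ##.####
  ##.....
  ##@....
  ##.....
  ##...  
         
         

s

  .....##
  ##.####
  ##.....
  ##.....
  ##@....
  ##...  
  ##...  
         
         

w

         
  .....##
  ##.####
  ##.....
  ##@....
  ##.....
  ##...  
  ##...  
         

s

  .....##
  ##.####
  ##.....
  ##.....
  ##@....
  ##...  
  ##...  
         
         

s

  ##.####
  ##.....
  ##.....
  ##.....
  ##@..  
  ##...  
  ##.##  
         
         

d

 ##.#####
 ##......
 ##......
 ##......
 ##.@..  
 ##....  
 ##.###  
         
         

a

  ##.####
  ##.....
  ##.....
  ##.....
  ##@... 
  ##.... 
  ##.### 
         
         

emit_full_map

.....####
##.######
##.......
##.......
##.......
##@...   
##....   
##.###   

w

  .....##
  ##.####
  ##.....
  ##.....
  ##@....
  ##.... 
  ##.... 
  ##.### 
         

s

  ##.####
  ##.....
  ##.....
  ##.....
  ##@... 
  ##.... 
  ##.### 
         
         

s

  ##.....
  ##.....
  ##.....
  ##.... 
  ##@... 
  ##.### 
  ##.##  
         
         

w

  ##.####
  ##.....
  ##.....
  ##.....
  ##@... 
  ##.... 
  ##.### 
  ##.##  
         

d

 ##.#####
 ##......
 ##......
 ##......
 ##.@..  
 ##....  
 ##.###  
 ##.##   
         

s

 ##......
 ##......
 ##......
 ##....  
 ##.@..  
 ##.###  
 ##.###  
         
         

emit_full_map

.....####
##.######
##.......
##.......
##.......
##....   
##.@..   
##.###   
##.###   

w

 ##.#####
 ##......
 ##......
 ##......
 ##.@..  
 ##....  
 ##.###  
 ##.###  
         

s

 ##......
 ##......
 ##......
 ##....  
 ##.@..  
 ##.###  
 ##.###  
         
         

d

##.......
##.......
##.......
##.....  
##..@..  
##.####  
##.####  
         
         

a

 ##......
 ##......
 ##......
 ##..... 
 ##.@... 
 ##.#### 
 ##.#### 
         
         

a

  ##.....
  ##.....
  ##.....
  ##.....
  ##@....
  ##.####
  ##.####
         
         

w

  ##.####
  ##.....
  ##.....
  ##.....
  ##@....
  ##.....
  ##.####
  ##.####
         

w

  .....##
  ##.####
  ##.....
  ##.....
  ##@....
  ##.....
  ##.....
  ##.####
  ##.####

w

         
  .....##
  ##.####
  ##.....
  ##@....
  ##.....
  ##.....
  ##.....
  ##.####

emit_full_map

.....####
##.######
##.......
##@......
##.......
##.....  
##.....  
##.####  
##.####  

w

         
         
  .....##
  ##.####
  ##@....
  ##.....
  ##.....
  ##.....
  ##.....

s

         
  .....##
  ##.####
  ##.....
  ##@....
  ##.....
  ##.....
  ##.....
  ##.####

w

         
         
  .....##
  ##.####
  ##@....
  ##.....
  ##.....
  ##.....
  ##.....


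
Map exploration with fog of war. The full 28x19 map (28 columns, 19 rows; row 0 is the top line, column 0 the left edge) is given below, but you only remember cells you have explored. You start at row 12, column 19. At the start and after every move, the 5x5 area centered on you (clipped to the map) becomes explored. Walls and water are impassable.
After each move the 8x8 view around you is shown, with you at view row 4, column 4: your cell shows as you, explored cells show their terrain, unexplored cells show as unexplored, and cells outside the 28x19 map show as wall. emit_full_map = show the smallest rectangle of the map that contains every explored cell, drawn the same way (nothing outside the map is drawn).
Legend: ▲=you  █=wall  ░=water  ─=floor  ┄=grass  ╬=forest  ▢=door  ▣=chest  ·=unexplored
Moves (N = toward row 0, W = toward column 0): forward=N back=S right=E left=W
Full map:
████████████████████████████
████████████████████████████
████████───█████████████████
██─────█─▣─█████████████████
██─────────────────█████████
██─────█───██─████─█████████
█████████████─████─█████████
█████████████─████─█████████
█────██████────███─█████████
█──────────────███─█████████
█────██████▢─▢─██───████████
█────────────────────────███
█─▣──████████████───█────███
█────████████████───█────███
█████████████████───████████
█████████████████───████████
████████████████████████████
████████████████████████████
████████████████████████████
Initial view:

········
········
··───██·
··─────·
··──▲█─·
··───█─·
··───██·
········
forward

········
········
··█─███·
··───██·
··──▲──·
··───█─·
··───█─·
··───██·

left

········
········
··██─███
··█───██
··──▲───
··█───█─
··█───█─
···───██

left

········
········
··███─██
··██───█
··──▲───
··██───█
··██───█
····───█

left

········
········
··─███─█
··─██───
··──▲───
··███───
··███───
·····───

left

········
········
··──███─
··▢─██──
··──▲───
··████──
··████──
······──

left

········
········
··───███
··─▢─██─
··──▲───
··█████─
··█████─
·······─

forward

········
········
··───██·
··───███
··─▢▲██─
··──────
··█████─
··█████─

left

········
········
··────██
··────██
··▢─▲─██
··──────
··██████
···█████

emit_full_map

────██·····
────███─███
▢─▲─██───██
───────────
██████───█─
·█████───█─
······───██

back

········
··────██
··────██
··▢─▢─██
··──▲───
··██████
··██████
········

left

········
···────█
··─────█
··█▢─▢─█
··──▲───
··██████
··██████
········

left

········
····────
··──────
··██▢─▢─
··──▲───
··██████
··██████
········

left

········
·····───
··──────
··███▢─▢
··──▲───
··██████
··██████
········

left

········
······──
··──────
··████▢─
··──▲───
··██████
··██████
········

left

········
·······─
··──────
··█████▢
··──▲───
··██████
··██████
········

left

········
········
··──────
··██████
··──▲───
··██████
··██████
········

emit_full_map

······────██·····
──────────███─███
██████▢─▢─██───██
──▲──────────────
████████████───█─
████████████───█─
············───██

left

········
········
··──────
··─█████
··──▲───
··─█████
··─█████
········

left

········
········
··──────
··──████
··──▲───
··──████
··──████
········

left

········
········
··──────
··───███
··──▲───
··▣──███
··───███
········

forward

········
········
··───██·
··──────
··──▲███
··──────
··▣──███
··───███

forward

········
········
··█████·
··───██·
··──▲───
··───███
··──────
··▣──███

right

········
········
·██████·
·───███·
·───▲───
·───████
·───────
·▣──████

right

········
········
███████·
───████·
────▲───
───█████
────────
▣──█████

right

········
········
███████·
──█████·
────▲───
──██████
────────
──██████

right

········
········
███████·
─██████─
────▲───
─██████▢
────────
─███████

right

········
········
███████·
██████──
────▲───
██████▢─
────────
████████

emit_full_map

██████████··········
───██████────██·····
───────▲─────███─███
───██████▢─▢─██───██
────────────────────
▣──████████████───█─
───████████████───█─
···············───██


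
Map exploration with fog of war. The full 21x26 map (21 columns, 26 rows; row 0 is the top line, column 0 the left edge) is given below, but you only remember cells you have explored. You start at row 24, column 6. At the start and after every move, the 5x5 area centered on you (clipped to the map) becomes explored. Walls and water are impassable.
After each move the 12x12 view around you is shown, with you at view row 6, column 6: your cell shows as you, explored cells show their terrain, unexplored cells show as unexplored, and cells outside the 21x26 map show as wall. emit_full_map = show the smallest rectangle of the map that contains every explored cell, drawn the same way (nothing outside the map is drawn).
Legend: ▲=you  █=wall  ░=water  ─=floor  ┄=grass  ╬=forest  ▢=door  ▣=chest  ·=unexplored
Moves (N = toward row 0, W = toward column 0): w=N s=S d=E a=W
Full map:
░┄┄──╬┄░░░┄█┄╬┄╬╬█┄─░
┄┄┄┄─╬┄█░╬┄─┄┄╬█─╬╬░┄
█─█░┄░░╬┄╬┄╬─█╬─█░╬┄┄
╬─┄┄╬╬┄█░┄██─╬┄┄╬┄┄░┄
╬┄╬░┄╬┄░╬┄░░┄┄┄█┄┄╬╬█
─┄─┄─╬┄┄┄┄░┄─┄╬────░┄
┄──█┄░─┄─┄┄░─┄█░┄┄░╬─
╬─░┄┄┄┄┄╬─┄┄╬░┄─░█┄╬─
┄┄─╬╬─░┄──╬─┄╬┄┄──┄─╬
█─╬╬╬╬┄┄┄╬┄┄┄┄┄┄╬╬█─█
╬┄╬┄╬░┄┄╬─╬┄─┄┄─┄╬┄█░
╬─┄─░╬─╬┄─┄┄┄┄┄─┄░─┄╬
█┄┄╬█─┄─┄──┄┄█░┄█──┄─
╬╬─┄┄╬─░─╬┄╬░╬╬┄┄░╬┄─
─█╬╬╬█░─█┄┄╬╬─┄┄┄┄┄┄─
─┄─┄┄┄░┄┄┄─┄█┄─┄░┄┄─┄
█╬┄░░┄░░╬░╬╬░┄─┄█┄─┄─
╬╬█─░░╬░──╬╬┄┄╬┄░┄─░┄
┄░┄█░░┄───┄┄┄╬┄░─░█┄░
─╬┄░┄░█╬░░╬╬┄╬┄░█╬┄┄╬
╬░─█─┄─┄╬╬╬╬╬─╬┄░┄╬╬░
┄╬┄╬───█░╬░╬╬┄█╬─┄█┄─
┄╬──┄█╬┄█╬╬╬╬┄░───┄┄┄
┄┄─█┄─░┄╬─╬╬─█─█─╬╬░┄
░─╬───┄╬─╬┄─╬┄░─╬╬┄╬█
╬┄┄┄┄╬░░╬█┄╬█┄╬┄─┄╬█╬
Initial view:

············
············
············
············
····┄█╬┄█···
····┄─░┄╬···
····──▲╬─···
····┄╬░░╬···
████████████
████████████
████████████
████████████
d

············
············
············
············
···┄█╬┄█╬···
···┄─░┄╬─···
···──┄▲─╬···
···┄╬░░╬█···
████████████
████████████
████████████
████████████

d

············
············
············
············
··┄█╬┄█╬╬···
··┄─░┄╬─╬···
··──┄╬▲╬┄···
··┄╬░░╬█┄···
████████████
████████████
████████████
████████████

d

············
············
············
············
·┄█╬┄█╬╬╬···
·┄─░┄╬─╬╬···
·──┄╬─▲┄─···
·┄╬░░╬█┄╬···
████████████
████████████
████████████
████████████

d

············
············
············
············
┄█╬┄█╬╬╬╬···
┄─░┄╬─╬╬─···
──┄╬─╬▲─╬···
┄╬░░╬█┄╬█···
████████████
████████████
████████████
████████████

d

············
············
············
············
█╬┄█╬╬╬╬┄···
─░┄╬─╬╬─█···
─┄╬─╬┄▲╬┄···
╬░░╬█┄╬█┄···
████████████
████████████
████████████
████████████

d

············
············
············
············
╬┄█╬╬╬╬┄░···
░┄╬─╬╬─█─···
┄╬─╬┄─▲┄░···
░░╬█┄╬█┄╬···
████████████
████████████
████████████
████████████

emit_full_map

┄█╬┄█╬╬╬╬┄░
┄─░┄╬─╬╬─█─
──┄╬─╬┄─▲┄░
┄╬░░╬█┄╬█┄╬

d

············
············
············
············
┄█╬╬╬╬┄░─···
┄╬─╬╬─█─█···
╬─╬┄─╬▲░─···
░╬█┄╬█┄╬┄···
████████████
████████████
████████████
████████████

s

············
············
············
┄█╬╬╬╬┄░─···
┄╬─╬╬─█─█···
╬─╬┄─╬┄░─···
░╬█┄╬█▲╬┄···
████████████
████████████
████████████
████████████
████████████

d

············
············
············
█╬╬╬╬┄░─····
╬─╬╬─█─█─···
─╬┄─╬┄░─╬···
╬█┄╬█┄▲┄─···
████████████
████████████
████████████
████████████
████████████

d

············
············
············
╬╬╬╬┄░─·····
─╬╬─█─█─╬···
╬┄─╬┄░─╬╬···
█┄╬█┄╬▲─┄···
████████████
████████████
████████████
████████████
████████████

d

···········█
···········█
···········█
╬╬╬┄░─·····█
╬╬─█─█─╬╬··█
┄─╬┄░─╬╬┄··█
┄╬█┄╬┄▲┄╬··█
████████████
████████████
████████████
████████████
████████████

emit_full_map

┄█╬┄█╬╬╬╬┄░─···
┄─░┄╬─╬╬─█─█─╬╬
──┄╬─╬┄─╬┄░─╬╬┄
┄╬░░╬█┄╬█┄╬┄▲┄╬

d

··········██
··········██
··········██
╬╬┄░─·····██
╬─█─█─╬╬░·██
─╬┄░─╬╬┄╬·██
╬█┄╬┄─▲╬█·██
████████████
████████████
████████████
████████████
████████████

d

·········███
·········███
·········███
╬┄░─·····███
─█─█─╬╬░┄███
╬┄░─╬╬┄╬████
█┄╬┄─┄▲█╬███
████████████
████████████
████████████
████████████
████████████

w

·········███
·········███
·········███
·········███
╬┄░───┄┄┄███
─█─█─╬╬░┄███
╬┄░─╬╬▲╬████
█┄╬┄─┄╬█╬███
████████████
████████████
████████████
████████████

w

·········███
·········███
·········███
·········███
····─┄█┄─███
╬┄░───┄┄┄███
─█─█─╬▲░┄███
╬┄░─╬╬┄╬████
█┄╬┄─┄╬█╬███
████████████
████████████
████████████

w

·········███
·········███
·········███
·········███
····░┄╬╬░███
····─┄█┄─███
╬┄░───▲┄┄███
─█─█─╬╬░┄███
╬┄░─╬╬┄╬████
█┄╬┄─┄╬█╬███
████████████
████████████

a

··········██
··········██
··········██
··········██
····┄░┄╬╬░██
····╬─┄█┄─██
╬╬┄░──▲┄┄┄██
╬─█─█─╬╬░┄██
─╬┄░─╬╬┄╬███
╬█┄╬┄─┄╬█╬██
████████████
████████████

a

···········█
···········█
···········█
···········█
····╬┄░┄╬╬░█
····█╬─┄█┄─█
╬╬╬┄░─▲─┄┄┄█
╬╬─█─█─╬╬░┄█
┄─╬┄░─╬╬┄╬██
┄╬█┄╬┄─┄╬█╬█
████████████
████████████

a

············
············
············
············
····─╬┄░┄╬╬░
····┄█╬─┄█┄─
╬╬╬╬┄░▲──┄┄┄
─╬╬─█─█─╬╬░┄
╬┄─╬┄░─╬╬┄╬█
█┄╬█┄╬┄─┄╬█╬
████████████
████████████

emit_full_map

·········─╬┄░┄╬╬░
·········┄█╬─┄█┄─
┄█╬┄█╬╬╬╬┄░▲──┄┄┄
┄─░┄╬─╬╬─█─█─╬╬░┄
──┄╬─╬┄─╬┄░─╬╬┄╬█
┄╬░░╬█┄╬█┄╬┄─┄╬█╬

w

············
············
············
············
····╬┄░█╬···
····─╬┄░┄╬╬░
····┄█▲─┄█┄─
╬╬╬╬┄░───┄┄┄
─╬╬─█─█─╬╬░┄
╬┄─╬┄░─╬╬┄╬█
█┄╬█┄╬┄─┄╬█╬
████████████

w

············
············
············
············
····╬┄░─░···
····╬┄░█╬···
····─╬▲░┄╬╬░
····┄█╬─┄█┄─
╬╬╬╬┄░───┄┄┄
─╬╬─█─█─╬╬░┄
╬┄─╬┄░─╬╬┄╬█
█┄╬█┄╬┄─┄╬█╬

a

············
············
············
············
····┄╬┄░─░··
····┄╬┄░█╬··
····╬─▲┄░┄╬╬
····╬┄█╬─┄█┄
█╬╬╬╬┄░───┄┄
╬─╬╬─█─█─╬╬░
─╬┄─╬┄░─╬╬┄╬
╬█┄╬█┄╬┄─┄╬█

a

············
············
············
············
····┄┄╬┄░─░·
····╬┄╬┄░█╬·
····╬╬▲╬┄░┄╬
····╬╬┄█╬─┄█
┄█╬╬╬╬┄░───┄
┄╬─╬╬─█─█─╬╬
╬─╬┄─╬┄░─╬╬┄
░╬█┄╬█┄╬┄─┄╬

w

············
············
············
············
····╬┄┄╬┄···
····┄┄╬┄░─░·
····╬┄▲┄░█╬·
····╬╬─╬┄░┄╬
····╬╬┄█╬─┄█
┄█╬╬╬╬┄░───┄
┄╬─╬╬─█─█─╬╬
╬─╬┄─╬┄░─╬╬┄

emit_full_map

·······╬┄┄╬┄·····
·······┄┄╬┄░─░···
·······╬┄▲┄░█╬···
·······╬╬─╬┄░┄╬╬░
·······╬╬┄█╬─┄█┄─
┄█╬┄█╬╬╬╬┄░───┄┄┄
┄─░┄╬─╬╬─█─█─╬╬░┄
──┄╬─╬┄─╬┄░─╬╬┄╬█
┄╬░░╬█┄╬█┄╬┄─┄╬█╬

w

············
············
············
············
····╬░┄─┄···
····╬┄┄╬┄···
····┄┄▲┄░─░·
····╬┄╬┄░█╬·
····╬╬─╬┄░┄╬
····╬╬┄█╬─┄█
┄█╬╬╬╬┄░───┄
┄╬─╬╬─█─█─╬╬

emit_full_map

·······╬░┄─┄·····
·······╬┄┄╬┄·····
·······┄┄▲┄░─░···
·······╬┄╬┄░█╬···
·······╬╬─╬┄░┄╬╬░
·······╬╬┄█╬─┄█┄─
┄█╬┄█╬╬╬╬┄░───┄┄┄
┄─░┄╬─╬╬─█─█─╬╬░┄
──┄╬─╬┄─╬┄░─╬╬┄╬█
┄╬░░╬█┄╬█┄╬┄─┄╬█╬
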